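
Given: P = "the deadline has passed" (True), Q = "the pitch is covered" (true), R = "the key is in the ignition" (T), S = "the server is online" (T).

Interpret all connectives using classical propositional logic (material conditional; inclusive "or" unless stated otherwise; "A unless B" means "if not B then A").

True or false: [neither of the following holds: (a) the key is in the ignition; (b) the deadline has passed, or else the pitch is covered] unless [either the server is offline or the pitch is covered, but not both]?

Values: R=True, P=True, Q=True, S=True.
Parsed as (R nor (P or Q)) or (not S xor Q)

P or Q = True or True = True
R nor (P or Q) = True nor True = False
not S = not True = False
not S xor Q = False xor True = True
(R nor (P or Q)) or (not S xor Q) = False or True = True

True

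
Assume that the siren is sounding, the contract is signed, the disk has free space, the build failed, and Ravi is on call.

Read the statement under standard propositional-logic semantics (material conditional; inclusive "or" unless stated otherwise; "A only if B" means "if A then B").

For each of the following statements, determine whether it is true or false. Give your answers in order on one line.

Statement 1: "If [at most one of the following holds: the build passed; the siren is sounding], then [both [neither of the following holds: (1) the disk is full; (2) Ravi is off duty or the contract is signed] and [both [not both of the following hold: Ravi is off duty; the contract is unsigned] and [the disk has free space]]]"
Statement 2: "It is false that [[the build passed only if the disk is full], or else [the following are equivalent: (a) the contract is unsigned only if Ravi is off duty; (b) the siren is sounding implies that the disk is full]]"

Statement 1 false; Statement 2 false

Let S = "the build passed" (False), P = "the siren is sounding" (True), R = "the disk is full" (False), U = "Ravi is on call" (True), Q = "the contract is signed" (True).

Statement 1: Formalization: (S nand P) -> ((R nor (not U or Q)) and ((not U nand not Q) and not R))

S nand P = False nand True = True
not U = not True = False
not U or Q = False or True = True
R nor (not U or Q) = False nor True = False
not U = not True = False
not Q = not True = False
not U nand not Q = False nand False = True
not R = not False = True
(not U nand not Q) and not R = True and True = True
(R nor (not U or Q)) and ((not U nand not Q) and not R) = False and True = False
(S nand P) -> ((R nor (not U or Q)) and ((not U nand not Q) and not R)) = True -> False = False
Thus Statement 1 is false.

Statement 2: In symbols: not ((S -> R) or ((not Q -> not U) iff (P -> R)))

S -> R = False -> False = True
not Q = not True = False
not U = not True = False
not Q -> not U = False -> False = True
P -> R = True -> False = False
(not Q -> not U) iff (P -> R) = True iff False = False
(S -> R) or ((not Q -> not U) iff (P -> R)) = True or False = True
not ((S -> R) or ((not Q -> not U) iff (P -> R))) = not True = False
So Statement 2 is false.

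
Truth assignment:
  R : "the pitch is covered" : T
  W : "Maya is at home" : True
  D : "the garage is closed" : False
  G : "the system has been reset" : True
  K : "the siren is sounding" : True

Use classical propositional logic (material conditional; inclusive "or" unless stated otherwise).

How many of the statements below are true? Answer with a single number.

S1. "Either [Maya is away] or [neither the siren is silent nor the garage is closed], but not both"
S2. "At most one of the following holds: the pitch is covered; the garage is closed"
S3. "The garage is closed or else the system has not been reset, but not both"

2

S1: In symbols: ~W xor (~K nor D)

~W = ~T = F
~K = ~T = F
~K nor D = F nor F = T
~W xor (~K nor D) = F xor T = T
Hence S1 is true.

S2: In symbols: R nand D

R nand D = T nand F = T
Hence S2 is true.

S3: This is D xor ~G.

~G = ~T = F
D xor ~G = F xor F = F
Hence S3 is false.

True statements: 2.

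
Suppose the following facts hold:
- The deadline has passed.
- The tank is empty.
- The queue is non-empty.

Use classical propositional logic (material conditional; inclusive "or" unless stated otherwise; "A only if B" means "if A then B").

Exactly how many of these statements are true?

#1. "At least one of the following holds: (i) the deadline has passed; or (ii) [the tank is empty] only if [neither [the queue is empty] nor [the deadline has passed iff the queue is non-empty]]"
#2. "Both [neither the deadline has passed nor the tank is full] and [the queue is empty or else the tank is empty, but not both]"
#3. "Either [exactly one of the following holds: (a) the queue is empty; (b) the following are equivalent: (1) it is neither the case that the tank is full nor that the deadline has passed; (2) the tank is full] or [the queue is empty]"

2

Let V = "the deadline has passed" (T), U = "the tank is full" (F), H = "the queue is empty" (F).

#1: This is V | (~U -> (H nor (V <-> ~H))).

~U = ~F = T
~H = ~F = T
V <-> ~H = T <-> T = T
H nor (V <-> ~H) = F nor T = F
~U -> (H nor (V <-> ~H)) = T -> F = F
V | (~U -> (H nor (V <-> ~H))) = T | F = T
Hence #1 is true.

#2: In symbols: (V nor U) & (H xor ~U)

V nor U = T nor F = F
~U = ~F = T
H xor ~U = F xor T = T
(V nor U) & (H xor ~U) = F & T = F
Hence #2 is false.

#3: This is (H xor ((U nor V) <-> U)) | H.

U nor V = F nor T = F
(U nor V) <-> U = F <-> F = T
H xor ((U nor V) <-> U) = F xor T = T
(H xor ((U nor V) <-> U)) | H = T | F = T
Hence #3 is true.

Count: 2.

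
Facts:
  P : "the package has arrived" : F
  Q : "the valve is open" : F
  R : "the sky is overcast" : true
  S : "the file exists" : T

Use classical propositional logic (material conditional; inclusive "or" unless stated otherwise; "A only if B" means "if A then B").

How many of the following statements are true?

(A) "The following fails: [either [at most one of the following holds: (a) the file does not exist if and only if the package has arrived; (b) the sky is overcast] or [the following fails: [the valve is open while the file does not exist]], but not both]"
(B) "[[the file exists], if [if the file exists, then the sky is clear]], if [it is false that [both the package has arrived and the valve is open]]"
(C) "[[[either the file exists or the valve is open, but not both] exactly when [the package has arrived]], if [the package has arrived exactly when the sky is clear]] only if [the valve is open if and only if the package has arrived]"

2

(A): Parsed as not (((not S iff P) nand R) xor not (Q and not S))

not S = not True = False
not S iff P = False iff False = True
(not S iff P) nand R = True nand True = False
not S = not True = False
Q and not S = False and False = False
not (Q and not S) = not False = True
((not S iff P) nand R) xor not (Q and not S) = False xor True = True
not (((not S iff P) nand R) xor not (Q and not S)) = not True = False
Hence (A) is false.

(B): This is not (P and Q) -> ((S -> not R) -> S).

P and Q = False and False = False
not (P and Q) = not False = True
not R = not True = False
S -> not R = True -> False = False
(S -> not R) -> S = False -> True = True
not (P and Q) -> ((S -> not R) -> S) = True -> True = True
Thus (B) is true.

(C): Formalization: ((P iff not R) -> ((S xor Q) iff P)) -> (Q iff P)

not R = not True = False
P iff not R = False iff False = True
S xor Q = True xor False = True
(S xor Q) iff P = True iff False = False
(P iff not R) -> ((S xor Q) iff P) = True -> False = False
Q iff P = False iff False = True
((P iff not R) -> ((S xor Q) iff P)) -> (Q iff P) = False -> True = True
Hence (C) is true.

True statements: 2 ((B), (C)).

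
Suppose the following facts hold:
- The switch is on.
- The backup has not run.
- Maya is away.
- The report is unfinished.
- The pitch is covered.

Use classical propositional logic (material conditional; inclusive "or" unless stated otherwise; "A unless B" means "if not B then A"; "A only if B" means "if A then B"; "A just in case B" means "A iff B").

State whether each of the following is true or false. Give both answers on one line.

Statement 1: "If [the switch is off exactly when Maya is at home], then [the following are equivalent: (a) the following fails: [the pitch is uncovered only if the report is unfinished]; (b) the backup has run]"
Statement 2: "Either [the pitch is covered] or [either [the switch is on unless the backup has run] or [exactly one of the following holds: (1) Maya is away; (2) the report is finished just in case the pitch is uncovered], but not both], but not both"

Statement 1 T, Statement 2 F

Let D = "the switch is on" (True), R = "Maya is at home" (False), H = "the pitch is covered" (True), S = "the report is finished" (False), G = "the backup has run" (False).

Statement 1: This is (not D iff R) -> (not (not H -> not S) iff G).

not D = not True = False
not D iff R = False iff False = True
not H = not True = False
not S = not False = True
not H -> not S = False -> True = True
not (not H -> not S) = not True = False
not (not H -> not S) iff G = False iff False = True
(not D iff R) -> (not (not H -> not S) iff G) = True -> True = True
So Statement 1 is true.

Statement 2: Parsed as H xor ((D or G) xor (not R xor (S iff not H)))

D or G = True or False = True
not R = not False = True
not H = not True = False
S iff not H = False iff False = True
not R xor (S iff not H) = True xor True = False
(D or G) xor (not R xor (S iff not H)) = True xor False = True
H xor ((D or G) xor (not R xor (S iff not H))) = True xor True = False
So Statement 2 is false.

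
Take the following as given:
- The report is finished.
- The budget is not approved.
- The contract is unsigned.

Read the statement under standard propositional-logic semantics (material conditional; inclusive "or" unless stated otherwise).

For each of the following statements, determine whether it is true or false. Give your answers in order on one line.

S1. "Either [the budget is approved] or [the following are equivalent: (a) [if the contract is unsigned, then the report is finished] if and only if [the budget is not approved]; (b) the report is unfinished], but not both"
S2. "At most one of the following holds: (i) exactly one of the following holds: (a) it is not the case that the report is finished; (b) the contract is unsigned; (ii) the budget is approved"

S1 False, S2 True

Let Q = "the budget is approved" (F), R = "the contract is signed" (F), P = "the report is finished" (T).

S1: In symbols: Q ⊕ (((¬R → P) ↔ ¬Q) ↔ ¬P)

¬R = ¬F = T
¬R → P = T → T = T
¬Q = ¬F = T
(¬R → P) ↔ ¬Q = T ↔ T = T
¬P = ¬T = F
((¬R → P) ↔ ¬Q) ↔ ¬P = T ↔ F = F
Q ⊕ (((¬R → P) ↔ ¬Q) ↔ ¬P) = F ⊕ F = F
So S1 is false.

S2: Parsed as (¬P ⊕ ¬R) ↑ Q

¬P = ¬T = F
¬R = ¬F = T
¬P ⊕ ¬R = F ⊕ T = T
(¬P ⊕ ¬R) ↑ Q = T ↑ F = T
Hence S2 is true.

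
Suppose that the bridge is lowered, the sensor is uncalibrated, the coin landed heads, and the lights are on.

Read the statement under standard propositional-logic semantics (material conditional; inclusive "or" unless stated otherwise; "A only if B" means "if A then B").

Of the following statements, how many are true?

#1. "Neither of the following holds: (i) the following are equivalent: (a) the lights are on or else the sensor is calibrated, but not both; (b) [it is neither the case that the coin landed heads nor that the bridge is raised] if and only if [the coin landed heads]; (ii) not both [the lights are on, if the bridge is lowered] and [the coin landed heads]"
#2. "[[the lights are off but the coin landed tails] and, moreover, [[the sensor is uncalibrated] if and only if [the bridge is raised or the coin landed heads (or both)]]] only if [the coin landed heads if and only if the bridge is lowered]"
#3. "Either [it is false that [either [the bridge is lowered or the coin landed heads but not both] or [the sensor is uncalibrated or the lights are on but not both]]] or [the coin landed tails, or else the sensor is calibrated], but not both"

3

Let D = "the lights are on" (True), N = "the sensor is calibrated" (False), R = "the coin landed heads" (True), Q = "the bridge is raised" (False).

#1: This is ((D xor N) iff ((R nor Q) iff R)) nor ((not Q -> D) nand R).

D xor N = True xor False = True
R nor Q = True nor False = False
(R nor Q) iff R = False iff True = False
(D xor N) iff ((R nor Q) iff R) = True iff False = False
not Q = not False = True
not Q -> D = True -> True = True
(not Q -> D) nand R = True nand True = False
((D xor N) iff ((R nor Q) iff R)) nor ((not Q -> D) nand R) = False nor False = True
So #1 is true.

#2: This is ((not D and not R) and (not N iff (Q or R))) -> (R iff not Q).

not D = not True = False
not R = not True = False
not D and not R = False and False = False
not N = not False = True
Q or R = False or True = True
not N iff (Q or R) = True iff True = True
(not D and not R) and (not N iff (Q or R)) = False and True = False
not Q = not False = True
R iff not Q = True iff True = True
((not D and not R) and (not N iff (Q or R))) -> (R iff not Q) = False -> True = True
Thus #2 is true.

#3: Parsed as not ((not Q xor R) or (not N xor D)) xor (not R or N)

not Q = not False = True
not Q xor R = True xor True = False
not N = not False = True
not N xor D = True xor True = False
(not Q xor R) or (not N xor D) = False or False = False
not ((not Q xor R) or (not N xor D)) = not False = True
not R = not True = False
not R or N = False or False = False
not ((not Q xor R) or (not N xor D)) xor (not R or N) = True xor False = True
Thus #3 is true.

3 of the 3 statements are true.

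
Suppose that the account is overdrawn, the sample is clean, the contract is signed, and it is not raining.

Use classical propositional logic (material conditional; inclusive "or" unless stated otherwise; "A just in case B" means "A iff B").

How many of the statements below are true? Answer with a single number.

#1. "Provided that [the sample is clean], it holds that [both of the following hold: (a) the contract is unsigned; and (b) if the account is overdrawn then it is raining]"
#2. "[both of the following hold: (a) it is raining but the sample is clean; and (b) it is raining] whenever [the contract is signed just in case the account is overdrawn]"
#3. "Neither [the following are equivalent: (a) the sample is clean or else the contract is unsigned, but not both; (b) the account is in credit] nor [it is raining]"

Let K = "the sample is contaminated" (F), L = "the contract is signed" (T), P = "the account is overdrawn" (T), G = "it is raining" (F).

#1: Parsed as ¬K → (¬L ∧ (P → G))

¬K = ¬F = T
¬L = ¬T = F
P → G = T → F = F
¬L ∧ (P → G) = F ∧ F = F
¬K → (¬L ∧ (P → G)) = T → F = F
So #1 is false.

#2: Parsed as (L ↔ P) → ((G ∧ ¬K) ∧ G)

L ↔ P = T ↔ T = T
¬K = ¬F = T
G ∧ ¬K = F ∧ T = F
(G ∧ ¬K) ∧ G = F ∧ F = F
(L ↔ P) → ((G ∧ ¬K) ∧ G) = T → F = F
Thus #2 is false.

#3: Parsed as ((¬K ⊕ ¬L) ↔ ¬P) ↓ G

¬K = ¬F = T
¬L = ¬T = F
¬K ⊕ ¬L = T ⊕ F = T
¬P = ¬T = F
(¬K ⊕ ¬L) ↔ ¬P = T ↔ F = F
((¬K ⊕ ¬L) ↔ ¬P) ↓ G = F ↓ F = T
Hence #3 is true.

True statements: 1 (#3).

1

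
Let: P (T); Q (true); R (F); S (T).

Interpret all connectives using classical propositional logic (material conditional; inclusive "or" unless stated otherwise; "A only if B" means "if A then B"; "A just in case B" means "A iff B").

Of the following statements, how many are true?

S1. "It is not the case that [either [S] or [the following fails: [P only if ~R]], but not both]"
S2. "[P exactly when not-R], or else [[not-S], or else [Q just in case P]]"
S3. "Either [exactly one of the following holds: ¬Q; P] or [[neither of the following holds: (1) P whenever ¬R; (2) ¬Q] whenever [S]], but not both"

2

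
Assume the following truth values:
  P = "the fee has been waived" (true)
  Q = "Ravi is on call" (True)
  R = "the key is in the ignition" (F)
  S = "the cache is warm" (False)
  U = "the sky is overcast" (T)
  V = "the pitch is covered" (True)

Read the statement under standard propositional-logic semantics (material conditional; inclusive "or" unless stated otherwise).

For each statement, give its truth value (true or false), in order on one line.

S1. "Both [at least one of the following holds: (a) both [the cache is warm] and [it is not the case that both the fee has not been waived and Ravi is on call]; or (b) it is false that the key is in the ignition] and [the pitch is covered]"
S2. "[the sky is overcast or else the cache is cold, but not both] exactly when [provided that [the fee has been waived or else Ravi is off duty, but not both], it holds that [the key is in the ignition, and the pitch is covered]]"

S1: This is ((S ∧ (¬P ↑ Q)) ∨ ¬R) ∧ V.

¬P = ¬T = F
¬P ↑ Q = F ↑ T = T
S ∧ (¬P ↑ Q) = F ∧ T = F
¬R = ¬F = T
(S ∧ (¬P ↑ Q)) ∨ ¬R = F ∨ T = T
((S ∧ (¬P ↑ Q)) ∨ ¬R) ∧ V = T ∧ T = T
Thus S1 is true.

S2: This is (U ⊕ ¬S) ↔ ((P ⊕ ¬Q) → (R ∧ V)).

¬S = ¬F = T
U ⊕ ¬S = T ⊕ T = F
¬Q = ¬T = F
P ⊕ ¬Q = T ⊕ F = T
R ∧ V = F ∧ T = F
(P ⊕ ¬Q) → (R ∧ V) = T → F = F
(U ⊕ ¬S) ↔ ((P ⊕ ¬Q) → (R ∧ V)) = F ↔ F = T
So S2 is true.

S1 true / S2 true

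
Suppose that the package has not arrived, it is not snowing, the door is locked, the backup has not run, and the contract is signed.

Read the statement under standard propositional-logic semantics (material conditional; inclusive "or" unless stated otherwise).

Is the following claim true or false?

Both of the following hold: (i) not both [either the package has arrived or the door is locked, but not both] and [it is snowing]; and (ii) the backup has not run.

Let H = "the package has arrived" (False), L = "the door is locked" (True), P = "it is snowing" (False), R = "the backup has run" (False).
Parsed as ((H xor L) nand P) and not R

H xor L = False xor True = True
(H xor L) nand P = True nand False = True
not R = not False = True
((H xor L) nand P) and not R = True and True = True

True.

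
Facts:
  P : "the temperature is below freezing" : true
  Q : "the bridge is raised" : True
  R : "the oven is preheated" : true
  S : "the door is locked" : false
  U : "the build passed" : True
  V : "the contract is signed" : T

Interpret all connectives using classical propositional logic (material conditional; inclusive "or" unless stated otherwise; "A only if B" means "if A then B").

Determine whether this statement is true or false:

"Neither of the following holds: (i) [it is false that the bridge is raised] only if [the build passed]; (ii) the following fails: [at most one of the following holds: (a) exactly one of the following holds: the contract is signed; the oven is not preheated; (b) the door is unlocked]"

The statement is false.

This is (~Q -> U) nor ~((V xor ~R) nand ~S).

~Q = ~T = F
~Q -> U = F -> T = T
~R = ~T = F
V xor ~R = T xor F = T
~S = ~F = T
(V xor ~R) nand ~S = T nand T = F
~((V xor ~R) nand ~S) = ~F = T
(~Q -> U) nor ~((V xor ~R) nand ~S) = T nor T = F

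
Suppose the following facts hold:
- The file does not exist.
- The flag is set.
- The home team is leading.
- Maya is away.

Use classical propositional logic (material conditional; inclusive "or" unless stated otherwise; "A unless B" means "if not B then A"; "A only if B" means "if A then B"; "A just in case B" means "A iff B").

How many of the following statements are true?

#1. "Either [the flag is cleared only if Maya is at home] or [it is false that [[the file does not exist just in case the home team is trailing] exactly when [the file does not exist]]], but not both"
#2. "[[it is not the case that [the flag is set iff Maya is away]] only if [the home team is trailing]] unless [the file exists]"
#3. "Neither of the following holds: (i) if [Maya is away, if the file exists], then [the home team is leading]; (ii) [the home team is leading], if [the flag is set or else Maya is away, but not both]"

1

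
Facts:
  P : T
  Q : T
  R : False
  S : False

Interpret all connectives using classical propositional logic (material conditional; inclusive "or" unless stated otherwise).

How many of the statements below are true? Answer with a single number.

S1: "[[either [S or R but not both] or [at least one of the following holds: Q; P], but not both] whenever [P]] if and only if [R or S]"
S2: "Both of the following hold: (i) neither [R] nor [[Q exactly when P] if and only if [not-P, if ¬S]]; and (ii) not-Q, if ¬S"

0

S1: Parsed as (P -> ((S xor R) xor (Q or P))) iff (R or S)

S xor R = False xor False = False
Q or P = True or True = True
(S xor R) xor (Q or P) = False xor True = True
P -> ((S xor R) xor (Q or P)) = True -> True = True
R or S = False or False = False
(P -> ((S xor R) xor (Q or P))) iff (R or S) = True iff False = False
Thus S1 is false.

S2: Formalization: (R nor ((Q iff P) iff (not S -> not P))) and (not S -> not Q)

Q iff P = True iff True = True
not S = not False = True
not P = not True = False
not S -> not P = True -> False = False
(Q iff P) iff (not S -> not P) = True iff False = False
R nor ((Q iff P) iff (not S -> not P)) = False nor False = True
not S = not False = True
not Q = not True = False
not S -> not Q = True -> False = False
(R nor ((Q iff P) iff (not S -> not P))) and (not S -> not Q) = True and False = False
Thus S2 is false.

True statements: 0 (none).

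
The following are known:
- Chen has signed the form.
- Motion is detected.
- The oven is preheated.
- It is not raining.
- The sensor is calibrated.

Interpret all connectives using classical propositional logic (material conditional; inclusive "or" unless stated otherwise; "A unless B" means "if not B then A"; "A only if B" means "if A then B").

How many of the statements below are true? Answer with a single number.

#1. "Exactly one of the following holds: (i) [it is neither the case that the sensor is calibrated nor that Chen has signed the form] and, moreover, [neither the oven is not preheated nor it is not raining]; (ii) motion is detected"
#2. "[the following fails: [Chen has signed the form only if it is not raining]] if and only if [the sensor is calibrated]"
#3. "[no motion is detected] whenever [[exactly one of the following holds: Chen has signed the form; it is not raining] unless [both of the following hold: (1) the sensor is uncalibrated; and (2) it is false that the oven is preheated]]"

2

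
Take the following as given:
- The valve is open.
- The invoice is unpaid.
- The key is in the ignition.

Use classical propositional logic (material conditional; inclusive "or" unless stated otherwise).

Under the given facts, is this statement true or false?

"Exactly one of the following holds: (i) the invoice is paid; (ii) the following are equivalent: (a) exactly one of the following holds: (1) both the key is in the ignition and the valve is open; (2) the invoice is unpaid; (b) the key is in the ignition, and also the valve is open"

False.

Let U = "the invoice is paid" (False), R = "the key is in the ignition" (True), M = "the valve is open" (True).
This is U xor (((R and M) xor not U) iff (R and M)).

R and M = True and True = True
not U = not False = True
(R and M) xor not U = True xor True = False
R and M = True and True = True
((R and M) xor not U) iff (R and M) = False iff True = False
U xor (((R and M) xor not U) iff (R and M)) = False xor False = False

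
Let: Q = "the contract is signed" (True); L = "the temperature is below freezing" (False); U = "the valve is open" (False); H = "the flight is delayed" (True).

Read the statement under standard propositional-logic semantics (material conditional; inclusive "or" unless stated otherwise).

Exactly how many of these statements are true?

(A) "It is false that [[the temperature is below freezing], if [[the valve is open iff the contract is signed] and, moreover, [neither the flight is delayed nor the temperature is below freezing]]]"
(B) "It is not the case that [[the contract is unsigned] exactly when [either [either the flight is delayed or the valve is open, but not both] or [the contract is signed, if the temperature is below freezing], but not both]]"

(A): This is ¬(((U ↔ Q) ∧ (H ↓ L)) → L).

U ↔ Q = F ↔ T = F
H ↓ L = T ↓ F = F
(U ↔ Q) ∧ (H ↓ L) = F ∧ F = F
((U ↔ Q) ∧ (H ↓ L)) → L = F → F = T
¬(((U ↔ Q) ∧ (H ↓ L)) → L) = ¬T = F
Thus (A) is false.

(B): Parsed as ¬(¬Q ↔ ((H ⊕ U) ⊕ (L → Q)))

¬Q = ¬T = F
H ⊕ U = T ⊕ F = T
L → Q = F → T = T
(H ⊕ U) ⊕ (L → Q) = T ⊕ T = F
¬Q ↔ ((H ⊕ U) ⊕ (L → Q)) = F ↔ F = T
¬(¬Q ↔ ((H ⊕ U) ⊕ (L → Q))) = ¬T = F
Hence (B) is false.

True statements: 0 (none).

0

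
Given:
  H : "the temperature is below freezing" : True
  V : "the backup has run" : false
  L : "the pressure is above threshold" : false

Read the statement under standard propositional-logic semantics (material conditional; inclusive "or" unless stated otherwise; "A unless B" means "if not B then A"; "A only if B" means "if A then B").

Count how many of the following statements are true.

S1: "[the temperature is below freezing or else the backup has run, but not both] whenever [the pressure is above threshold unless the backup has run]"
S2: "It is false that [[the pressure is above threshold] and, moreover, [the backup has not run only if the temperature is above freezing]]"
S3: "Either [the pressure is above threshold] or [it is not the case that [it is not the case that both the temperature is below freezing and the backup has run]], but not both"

2

S1: Parsed as (L ∨ V) → (H ⊕ V)

L ∨ V = F ∨ F = F
H ⊕ V = T ⊕ F = T
(L ∨ V) → (H ⊕ V) = F → T = T
Thus S1 is true.

S2: Formalization: ¬(L ∧ (¬V → ¬H))

¬V = ¬F = T
¬H = ¬T = F
¬V → ¬H = T → F = F
L ∧ (¬V → ¬H) = F ∧ F = F
¬(L ∧ (¬V → ¬H)) = ¬F = T
Thus S2 is true.

S3: Formalization: L ⊕ ¬(H ↑ V)

H ↑ V = T ↑ F = T
¬(H ↑ V) = ¬T = F
L ⊕ ¬(H ↑ V) = F ⊕ F = F
So S3 is false.

True statements: 2 (S1, S2).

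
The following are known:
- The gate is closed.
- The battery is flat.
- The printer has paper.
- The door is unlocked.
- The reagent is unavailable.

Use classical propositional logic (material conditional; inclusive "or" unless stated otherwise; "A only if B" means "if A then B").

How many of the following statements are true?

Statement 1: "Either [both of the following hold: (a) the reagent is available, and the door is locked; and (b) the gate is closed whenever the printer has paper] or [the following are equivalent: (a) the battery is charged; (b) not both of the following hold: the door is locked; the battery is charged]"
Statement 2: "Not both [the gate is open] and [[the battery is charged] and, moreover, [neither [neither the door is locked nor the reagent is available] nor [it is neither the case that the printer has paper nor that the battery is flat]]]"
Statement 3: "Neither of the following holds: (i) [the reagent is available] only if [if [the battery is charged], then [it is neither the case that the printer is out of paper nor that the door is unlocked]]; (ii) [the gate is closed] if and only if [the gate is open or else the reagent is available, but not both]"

Let D = "the reagent is available" (False), W = "the door is locked" (False), L = "the printer has paper" (True), G = "the gate is open" (False), P = "the battery is charged" (False).

Statement 1: Formalization: ((D and W) and (L -> not G)) or (P iff (W nand P))

D and W = False and False = False
not G = not False = True
L -> not G = True -> True = True
(D and W) and (L -> not G) = False and True = False
W nand P = False nand False = True
P iff (W nand P) = False iff True = False
((D and W) and (L -> not G)) or (P iff (W nand P)) = False or False = False
Hence Statement 1 is false.

Statement 2: Parsed as G nand (P and ((W nor D) nor (L nor not P)))

W nor D = False nor False = True
not P = not False = True
L nor not P = True nor True = False
(W nor D) nor (L nor not P) = True nor False = False
P and ((W nor D) nor (L nor not P)) = False and False = False
G nand (P and ((W nor D) nor (L nor not P))) = False nand False = True
Hence Statement 2 is true.

Statement 3: Parsed as (D -> (P -> (not L nor not W))) nor (not G iff (G xor D))

not L = not True = False
not W = not False = True
not L nor not W = False nor True = False
P -> (not L nor not W) = False -> False = True
D -> (P -> (not L nor not W)) = False -> True = True
not G = not False = True
G xor D = False xor False = False
not G iff (G xor D) = True iff False = False
(D -> (P -> (not L nor not W))) nor (not G iff (G xor D)) = True nor False = False
Thus Statement 3 is false.

1 of the 3 statements is true.

1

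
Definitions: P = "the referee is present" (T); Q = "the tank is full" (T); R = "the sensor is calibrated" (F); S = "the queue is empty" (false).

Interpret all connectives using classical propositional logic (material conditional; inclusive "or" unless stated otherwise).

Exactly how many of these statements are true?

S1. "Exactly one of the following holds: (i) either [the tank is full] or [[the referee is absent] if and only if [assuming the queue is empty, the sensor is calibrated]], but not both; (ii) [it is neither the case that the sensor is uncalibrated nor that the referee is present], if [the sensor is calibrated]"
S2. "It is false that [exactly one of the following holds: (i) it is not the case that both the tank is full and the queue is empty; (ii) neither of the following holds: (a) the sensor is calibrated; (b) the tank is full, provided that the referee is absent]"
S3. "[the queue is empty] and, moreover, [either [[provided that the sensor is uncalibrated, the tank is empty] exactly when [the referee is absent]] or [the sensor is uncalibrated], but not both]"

S1: Parsed as (Q ⊕ (¬P ↔ (S → R))) ⊕ (R → (¬R ↓ P))

¬P = ¬T = F
S → R = F → F = T
¬P ↔ (S → R) = F ↔ T = F
Q ⊕ (¬P ↔ (S → R)) = T ⊕ F = T
¬R = ¬F = T
¬R ↓ P = T ↓ T = F
R → (¬R ↓ P) = F → F = T
(Q ⊕ (¬P ↔ (S → R))) ⊕ (R → (¬R ↓ P)) = T ⊕ T = F
Hence S1 is false.

S2: Formalization: ¬((Q ↑ S) ⊕ (R ↓ (¬P → Q)))

Q ↑ S = T ↑ F = T
¬P = ¬T = F
¬P → Q = F → T = T
R ↓ (¬P → Q) = F ↓ T = F
(Q ↑ S) ⊕ (R ↓ (¬P → Q)) = T ⊕ F = T
¬((Q ↑ S) ⊕ (R ↓ (¬P → Q))) = ¬T = F
So S2 is false.

S3: This is S ∧ (((¬R → ¬Q) ↔ ¬P) ⊕ ¬R).

¬R = ¬F = T
¬Q = ¬T = F
¬R → ¬Q = T → F = F
¬P = ¬T = F
(¬R → ¬Q) ↔ ¬P = F ↔ F = T
¬R = ¬F = T
((¬R → ¬Q) ↔ ¬P) ⊕ ¬R = T ⊕ T = F
S ∧ (((¬R → ¬Q) ↔ ¬P) ⊕ ¬R) = F ∧ F = F
Hence S3 is false.

True statements: 0 (none).

0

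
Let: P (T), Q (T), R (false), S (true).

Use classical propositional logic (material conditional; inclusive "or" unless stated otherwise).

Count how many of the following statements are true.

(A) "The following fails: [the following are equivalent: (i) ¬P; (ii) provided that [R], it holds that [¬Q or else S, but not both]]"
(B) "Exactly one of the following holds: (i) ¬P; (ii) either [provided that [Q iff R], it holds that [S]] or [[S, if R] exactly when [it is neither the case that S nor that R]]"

(A): Parsed as ¬(¬P ↔ (R → (¬Q ⊕ S)))

¬P = ¬T = F
¬Q = ¬T = F
¬Q ⊕ S = F ⊕ T = T
R → (¬Q ⊕ S) = F → T = T
¬P ↔ (R → (¬Q ⊕ S)) = F ↔ T = F
¬(¬P ↔ (R → (¬Q ⊕ S))) = ¬F = T
So (A) is true.

(B): Formalization: ¬P ⊕ (((Q ↔ R) → S) ∨ ((R → S) ↔ (S ↓ R)))

¬P = ¬T = F
Q ↔ R = T ↔ F = F
(Q ↔ R) → S = F → T = T
R → S = F → T = T
S ↓ R = T ↓ F = F
(R → S) ↔ (S ↓ R) = T ↔ F = F
((Q ↔ R) → S) ∨ ((R → S) ↔ (S ↓ R)) = T ∨ F = T
¬P ⊕ (((Q ↔ R) → S) ∨ ((R → S) ↔ (S ↓ R))) = F ⊕ T = T
Thus (B) is true.

True statements: 2 ((A), (B)).

2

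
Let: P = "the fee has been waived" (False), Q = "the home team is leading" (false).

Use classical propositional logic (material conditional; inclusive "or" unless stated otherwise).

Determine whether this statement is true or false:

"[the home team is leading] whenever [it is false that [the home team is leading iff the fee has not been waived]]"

In symbols: ¬(Q ↔ ¬P) → Q

¬P = ¬F = T
Q ↔ ¬P = F ↔ T = F
¬(Q ↔ ¬P) = ¬F = T
¬(Q ↔ ¬P) → Q = T → F = F

false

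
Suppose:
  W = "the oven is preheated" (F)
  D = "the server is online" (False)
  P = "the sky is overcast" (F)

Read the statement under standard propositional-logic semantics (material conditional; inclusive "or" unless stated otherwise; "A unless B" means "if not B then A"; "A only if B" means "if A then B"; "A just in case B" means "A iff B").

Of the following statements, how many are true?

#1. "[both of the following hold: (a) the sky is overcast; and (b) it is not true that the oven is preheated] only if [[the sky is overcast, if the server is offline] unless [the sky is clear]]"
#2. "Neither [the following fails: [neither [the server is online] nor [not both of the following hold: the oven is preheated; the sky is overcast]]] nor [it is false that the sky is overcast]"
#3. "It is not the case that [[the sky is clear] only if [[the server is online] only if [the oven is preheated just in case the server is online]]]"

#1: This is (P ∧ ¬W) → ((¬D → P) ∨ ¬P).

¬W = ¬F = T
P ∧ ¬W = F ∧ T = F
¬D = ¬F = T
¬D → P = T → F = F
¬P = ¬F = T
(¬D → P) ∨ ¬P = F ∨ T = T
(P ∧ ¬W) → ((¬D → P) ∨ ¬P) = F → T = T
So #1 is true.

#2: Parsed as ¬(D ↓ (W ↑ P)) ↓ ¬P

W ↑ P = F ↑ F = T
D ↓ (W ↑ P) = F ↓ T = F
¬(D ↓ (W ↑ P)) = ¬F = T
¬P = ¬F = T
¬(D ↓ (W ↑ P)) ↓ ¬P = T ↓ T = F
So #2 is false.

#3: In symbols: ¬(¬P → (D → (W ↔ D)))

¬P = ¬F = T
W ↔ D = F ↔ F = T
D → (W ↔ D) = F → T = T
¬P → (D → (W ↔ D)) = T → T = T
¬(¬P → (D → (W ↔ D))) = ¬T = F
So #3 is false.

True statements: 1.

1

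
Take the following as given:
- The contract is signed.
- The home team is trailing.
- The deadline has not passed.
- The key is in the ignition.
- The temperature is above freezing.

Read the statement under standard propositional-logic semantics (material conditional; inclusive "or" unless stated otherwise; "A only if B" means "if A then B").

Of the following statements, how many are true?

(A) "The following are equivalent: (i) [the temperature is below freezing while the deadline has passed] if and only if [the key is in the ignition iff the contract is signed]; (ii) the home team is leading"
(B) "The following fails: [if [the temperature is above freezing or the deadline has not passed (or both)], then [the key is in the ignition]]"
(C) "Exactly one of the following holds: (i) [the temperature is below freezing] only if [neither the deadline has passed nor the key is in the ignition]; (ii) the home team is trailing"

Let H = "the temperature is below freezing" (False), Q = "the deadline has passed" (False), P = "the key is in the ignition" (True), V = "the contract is signed" (True), G = "the home team is leading" (False).

(A): This is ((H and Q) iff (P iff V)) iff G.

H and Q = False and False = False
P iff V = True iff True = True
(H and Q) iff (P iff V) = False iff True = False
((H and Q) iff (P iff V)) iff G = False iff False = True
So (A) is true.

(B): This is not ((not H or not Q) -> P).

not H = not False = True
not Q = not False = True
not H or not Q = True or True = True
(not H or not Q) -> P = True -> True = True
not ((not H or not Q) -> P) = not True = False
Hence (B) is false.

(C): This is (H -> (Q nor P)) xor not G.

Q nor P = False nor True = False
H -> (Q nor P) = False -> False = True
not G = not False = True
(H -> (Q nor P)) xor not G = True xor True = False
So (C) is false.

True statements: 1.

1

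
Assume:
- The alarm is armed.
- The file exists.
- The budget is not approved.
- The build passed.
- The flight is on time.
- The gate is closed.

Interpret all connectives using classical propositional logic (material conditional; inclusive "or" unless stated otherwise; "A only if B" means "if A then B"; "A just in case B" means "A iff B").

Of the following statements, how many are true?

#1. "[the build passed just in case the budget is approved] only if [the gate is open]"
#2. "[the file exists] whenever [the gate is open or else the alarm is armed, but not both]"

2

Let W = "the build passed" (T), M = "the budget is approved" (F), S = "the gate is open" (F), K = "the alarm is armed" (T), P = "the file exists" (T).

#1: Parsed as (W ↔ M) → S

W ↔ M = T ↔ F = F
(W ↔ M) → S = F → F = T
Hence #1 is true.

#2: Parsed as (S ⊕ K) → P

S ⊕ K = F ⊕ T = T
(S ⊕ K) → P = T → T = T
So #2 is true.

Count: 2.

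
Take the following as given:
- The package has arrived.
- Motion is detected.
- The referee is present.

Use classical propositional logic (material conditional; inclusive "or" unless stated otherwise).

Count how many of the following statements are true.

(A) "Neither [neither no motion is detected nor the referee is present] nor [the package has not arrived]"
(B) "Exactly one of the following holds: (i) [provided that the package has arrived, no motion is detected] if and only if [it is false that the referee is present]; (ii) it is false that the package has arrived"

2

Let Q = "motion is detected" (True), R = "the referee is present" (True), P = "the package has arrived" (True).

(A): This is (not Q nor R) nor not P.

not Q = not True = False
not Q nor R = False nor True = False
not P = not True = False
(not Q nor R) nor not P = False nor False = True
So (A) is true.

(B): In symbols: ((P -> not Q) iff not R) xor not P

not Q = not True = False
P -> not Q = True -> False = False
not R = not True = False
(P -> not Q) iff not R = False iff False = True
not P = not True = False
((P -> not Q) iff not R) xor not P = True xor False = True
Thus (B) is true.

2 of the 2 statements are true ((A), (B)).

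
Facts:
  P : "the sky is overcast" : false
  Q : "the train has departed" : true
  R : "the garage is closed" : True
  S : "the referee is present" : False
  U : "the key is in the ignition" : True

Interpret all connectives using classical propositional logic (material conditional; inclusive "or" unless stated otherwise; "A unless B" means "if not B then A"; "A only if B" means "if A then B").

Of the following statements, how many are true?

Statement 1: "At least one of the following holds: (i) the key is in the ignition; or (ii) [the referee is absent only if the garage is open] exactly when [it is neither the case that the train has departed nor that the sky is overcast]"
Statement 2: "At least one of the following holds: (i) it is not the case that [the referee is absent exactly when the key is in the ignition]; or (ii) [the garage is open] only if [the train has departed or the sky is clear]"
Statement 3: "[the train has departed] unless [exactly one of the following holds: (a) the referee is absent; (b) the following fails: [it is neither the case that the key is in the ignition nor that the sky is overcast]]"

Statement 1: Formalization: U ∨ ((¬S → ¬R) ↔ (Q ↓ P))

¬S = ¬F = T
¬R = ¬T = F
¬S → ¬R = T → F = F
Q ↓ P = T ↓ F = F
(¬S → ¬R) ↔ (Q ↓ P) = F ↔ F = T
U ∨ ((¬S → ¬R) ↔ (Q ↓ P)) = T ∨ T = T
Thus Statement 1 is true.

Statement 2: Formalization: ¬(¬S ↔ U) ∨ (¬R → (Q ∨ ¬P))

¬S = ¬F = T
¬S ↔ U = T ↔ T = T
¬(¬S ↔ U) = ¬T = F
¬R = ¬T = F
¬P = ¬F = T
Q ∨ ¬P = T ∨ T = T
¬R → (Q ∨ ¬P) = F → T = T
¬(¬S ↔ U) ∨ (¬R → (Q ∨ ¬P)) = F ∨ T = T
Hence Statement 2 is true.

Statement 3: Parsed as Q ∨ (¬S ⊕ ¬(U ↓ P))

¬S = ¬F = T
U ↓ P = T ↓ F = F
¬(U ↓ P) = ¬F = T
¬S ⊕ ¬(U ↓ P) = T ⊕ T = F
Q ∨ (¬S ⊕ ¬(U ↓ P)) = T ∨ F = T
Hence Statement 3 is true.

True statements: 3 (Statement 1, Statement 2, Statement 3).

3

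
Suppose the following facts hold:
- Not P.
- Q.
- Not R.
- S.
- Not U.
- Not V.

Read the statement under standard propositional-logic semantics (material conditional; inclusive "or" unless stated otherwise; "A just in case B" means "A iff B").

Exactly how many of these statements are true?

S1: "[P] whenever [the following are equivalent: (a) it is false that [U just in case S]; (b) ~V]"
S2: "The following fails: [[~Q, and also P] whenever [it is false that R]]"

1

S1: In symbols: (~(U <-> S) <-> ~V) -> P

U <-> S = F <-> T = F
~(U <-> S) = ~F = T
~V = ~F = T
~(U <-> S) <-> ~V = T <-> T = T
(~(U <-> S) <-> ~V) -> P = T -> F = F
Thus S1 is false.

S2: Formalization: ~(~R -> (~Q & P))

~R = ~F = T
~Q = ~T = F
~Q & P = F & F = F
~R -> (~Q & P) = T -> F = F
~(~R -> (~Q & P)) = ~F = T
Hence S2 is true.

True statements: 1.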